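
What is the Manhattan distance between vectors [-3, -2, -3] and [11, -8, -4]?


d = sum of absolute differences: |-3-11|=14 + |-2--8|=6 + |-3--4|=1 = 21.

21


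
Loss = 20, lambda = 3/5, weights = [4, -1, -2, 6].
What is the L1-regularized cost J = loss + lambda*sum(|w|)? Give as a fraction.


L1 norm = sum(|w|) = 13. J = 20 + 3/5 * 13 = 139/5.

139/5


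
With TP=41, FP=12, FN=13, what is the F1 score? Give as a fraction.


Precision = 41/53 = 41/53. Recall = 41/54 = 41/54. F1 = 2*P*R/(P+R) = 82/107.

82/107


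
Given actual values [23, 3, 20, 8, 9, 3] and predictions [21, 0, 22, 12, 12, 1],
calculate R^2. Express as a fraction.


Mean(y) = 11. SS_res = 46. SS_tot = 366. R^2 = 1 - 46/(366) = 160/183.

160/183


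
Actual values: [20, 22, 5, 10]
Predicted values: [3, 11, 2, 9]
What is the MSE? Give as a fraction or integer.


MSE = (1/4) * ((20-3)^2=289 + (22-11)^2=121 + (5-2)^2=9 + (10-9)^2=1). Sum = 420. MSE = 105.

105


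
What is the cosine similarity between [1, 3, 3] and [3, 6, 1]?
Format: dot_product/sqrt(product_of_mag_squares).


dot = 24. |a|^2 = 19, |b|^2 = 46. cos = 24/sqrt(874).

24/sqrt(874)


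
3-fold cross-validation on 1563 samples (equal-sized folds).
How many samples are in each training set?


Each validation fold has 1563/3 = 521 samples. Training set = 1563 - 521 = 1042.

1042


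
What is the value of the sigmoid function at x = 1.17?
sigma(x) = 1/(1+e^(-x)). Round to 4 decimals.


sigma(1.17) = 1/(1+e^(-1.17)) = 1/(1+0.310367) = 1/1.310367 = 0.7631.

0.7631


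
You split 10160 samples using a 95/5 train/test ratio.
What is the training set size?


Test set = 10160 * 5% = 508. Training set = 10160 - 508 = 9652.

9652


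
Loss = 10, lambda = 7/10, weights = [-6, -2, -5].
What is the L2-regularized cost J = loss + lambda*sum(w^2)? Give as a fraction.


L2 sq norm = sum(w^2) = 65. J = 10 + 7/10 * 65 = 111/2.

111/2


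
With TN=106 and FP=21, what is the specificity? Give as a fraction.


Specificity = TN / (TN + FP) = 106 / 127 = 106/127.

106/127


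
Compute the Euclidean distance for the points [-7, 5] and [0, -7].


d = sqrt(sum of squared differences). (-7-0)^2=49, (5--7)^2=144. Sum = 193.

sqrt(193)


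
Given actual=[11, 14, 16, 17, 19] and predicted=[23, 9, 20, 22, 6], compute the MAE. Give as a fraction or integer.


MAE = (1/5) * (|11-23|=12 + |14-9|=5 + |16-20|=4 + |17-22|=5 + |19-6|=13). Sum = 39. MAE = 39/5.

39/5


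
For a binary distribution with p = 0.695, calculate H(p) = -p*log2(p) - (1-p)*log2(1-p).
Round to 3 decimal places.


H = -0.695*log2(0.695) - 0.305*log2(0.305) = 0.887.

0.887


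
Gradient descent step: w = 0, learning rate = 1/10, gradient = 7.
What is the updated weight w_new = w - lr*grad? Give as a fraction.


w_new = 0 - 1/10 * 7 = 0 - 7/10 = -7/10.

-7/10


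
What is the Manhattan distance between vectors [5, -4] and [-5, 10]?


d = sum of absolute differences: |5--5|=10 + |-4-10|=14 = 24.

24


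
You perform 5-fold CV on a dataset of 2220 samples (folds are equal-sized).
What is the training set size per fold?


Each validation fold has 2220/5 = 444 samples. Training set = 2220 - 444 = 1776.

1776


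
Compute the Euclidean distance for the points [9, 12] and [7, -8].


d = sqrt(sum of squared differences). (9-7)^2=4, (12--8)^2=400. Sum = 404.

sqrt(404)


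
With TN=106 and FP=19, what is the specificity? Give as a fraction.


Specificity = TN / (TN + FP) = 106 / 125 = 106/125.

106/125


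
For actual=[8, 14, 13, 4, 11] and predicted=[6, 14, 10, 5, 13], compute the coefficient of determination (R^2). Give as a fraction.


Mean(y) = 10. SS_res = 18. SS_tot = 66. R^2 = 1 - 18/(66) = 8/11.

8/11


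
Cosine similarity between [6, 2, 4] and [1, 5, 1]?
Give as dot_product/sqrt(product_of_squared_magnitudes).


dot = 20. |a|^2 = 56, |b|^2 = 27. cos = 20/sqrt(1512).

20/sqrt(1512)


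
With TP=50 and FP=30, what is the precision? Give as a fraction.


Precision = TP / (TP + FP) = 50 / 80 = 5/8.

5/8


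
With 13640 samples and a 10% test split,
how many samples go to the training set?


Test set = 13640 * 10% = 1364. Training set = 13640 - 1364 = 12276.

12276


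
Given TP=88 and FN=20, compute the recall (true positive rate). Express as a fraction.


Recall = TP / (TP + FN) = 88 / 108 = 22/27.

22/27


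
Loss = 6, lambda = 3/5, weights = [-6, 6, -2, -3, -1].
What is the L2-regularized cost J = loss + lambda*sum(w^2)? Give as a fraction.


L2 sq norm = sum(w^2) = 86. J = 6 + 3/5 * 86 = 288/5.

288/5


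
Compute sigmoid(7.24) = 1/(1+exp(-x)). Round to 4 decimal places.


sigma(7.24) = 1/(1+e^(-7.24)) = 1/(1+0.000717) = 1/1.000717 = 0.9993.

0.9993


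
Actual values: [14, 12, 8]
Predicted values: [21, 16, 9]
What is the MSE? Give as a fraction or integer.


MSE = (1/3) * ((14-21)^2=49 + (12-16)^2=16 + (8-9)^2=1). Sum = 66. MSE = 22.

22


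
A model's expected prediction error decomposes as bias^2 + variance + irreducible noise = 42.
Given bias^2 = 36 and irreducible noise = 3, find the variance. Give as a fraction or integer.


Total error = bias^2 + variance + irreducible noise. So variance = 42 - 36 - 3 = 3.

3


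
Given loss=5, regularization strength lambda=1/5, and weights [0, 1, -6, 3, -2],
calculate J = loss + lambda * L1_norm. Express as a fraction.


L1 norm = sum(|w|) = 12. J = 5 + 1/5 * 12 = 37/5.

37/5


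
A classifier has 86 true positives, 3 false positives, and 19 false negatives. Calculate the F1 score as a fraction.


Precision = 86/89 = 86/89. Recall = 86/105 = 86/105. F1 = 2*P*R/(P+R) = 86/97.

86/97


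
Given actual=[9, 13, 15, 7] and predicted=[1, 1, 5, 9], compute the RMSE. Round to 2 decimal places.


MSE = 78.0000. RMSE = sqrt(78.0000) = 8.83.

8.83


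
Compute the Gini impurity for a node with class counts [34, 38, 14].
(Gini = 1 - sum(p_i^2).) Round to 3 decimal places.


Total = 86. Proportions: 34/86, 38/86, 14/86. sum(p_i^2) = 0.3780. Gini = 1 - 0.3780 = 0.6220, which rounds to 0.622.

0.622


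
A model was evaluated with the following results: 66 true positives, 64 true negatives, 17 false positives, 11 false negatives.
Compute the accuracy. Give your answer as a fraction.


Accuracy = (TP + TN) / (TP + TN + FP + FN) = (66 + 64) / 158 = 65/79.

65/79


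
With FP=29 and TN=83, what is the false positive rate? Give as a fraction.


FPR = FP / (FP + TN) = 29 / 112 = 29/112.

29/112


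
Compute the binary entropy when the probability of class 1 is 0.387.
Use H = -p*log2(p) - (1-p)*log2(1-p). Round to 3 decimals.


H = -0.387*log2(0.387) - 0.613*log2(0.613) = 0.963.

0.963


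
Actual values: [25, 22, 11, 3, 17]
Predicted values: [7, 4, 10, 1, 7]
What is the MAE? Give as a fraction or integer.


MAE = (1/5) * (|25-7|=18 + |22-4|=18 + |11-10|=1 + |3-1|=2 + |17-7|=10). Sum = 49. MAE = 49/5.

49/5


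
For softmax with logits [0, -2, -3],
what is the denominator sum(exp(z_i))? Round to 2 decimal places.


Denom = e^0=1.0000 + e^-2=0.1353 + e^-3=0.0498. Sum = 1.1851, which rounds to 1.19.

1.19


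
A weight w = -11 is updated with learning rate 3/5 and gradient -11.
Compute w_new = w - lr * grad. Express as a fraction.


w_new = -11 - 3/5 * -11 = -11 - -33/5 = -22/5.

-22/5


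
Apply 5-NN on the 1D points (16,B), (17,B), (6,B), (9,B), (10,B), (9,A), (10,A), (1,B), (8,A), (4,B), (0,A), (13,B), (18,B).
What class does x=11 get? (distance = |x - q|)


Distances: |16-11|=5, |17-11|=6, |6-11|=5, |9-11|=2, |10-11|=1, |9-11|=2, |10-11|=1, |1-11|=10, |8-11|=3, |4-11|=7, |0-11|=11, |13-11|=2, |18-11|=7. 5 nearest: (10,A), (10,B), (9,A), (9,B), (13,B). Counts: {'A': 2, 'B': 3}. Majority class: B.

B


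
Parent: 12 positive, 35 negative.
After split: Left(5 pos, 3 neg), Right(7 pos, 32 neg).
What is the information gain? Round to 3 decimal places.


H(parent) = 0.8196. H(left) = 0.9544, H(right) = 0.6790. Weighted = (8/47)*0.9544 + (39/47)*0.6790 = 0.7259. IG = 0.8196 - 0.7259 = 0.0937, which rounds to 0.094.

0.094


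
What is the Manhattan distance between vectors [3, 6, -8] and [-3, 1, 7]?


d = sum of absolute differences: |3--3|=6 + |6-1|=5 + |-8-7|=15 = 26.

26


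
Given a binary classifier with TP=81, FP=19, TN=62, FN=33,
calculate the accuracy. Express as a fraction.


Accuracy = (TP + TN) / (TP + TN + FP + FN) = (81 + 62) / 195 = 11/15.

11/15


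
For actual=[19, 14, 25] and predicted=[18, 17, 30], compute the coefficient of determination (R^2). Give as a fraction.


Mean(y) = 58/3. SS_res = 35. SS_tot = 182/3. R^2 = 1 - 35/(182/3) = 11/26.

11/26


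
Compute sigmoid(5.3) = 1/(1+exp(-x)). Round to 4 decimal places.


sigma(5.3) = 1/(1+e^(-5.3)) = 1/(1+0.004992) = 1/1.004992 = 0.9950.

0.9950


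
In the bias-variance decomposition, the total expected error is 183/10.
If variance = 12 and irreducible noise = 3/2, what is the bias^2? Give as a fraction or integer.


Total error = bias^2 + variance + irreducible noise. So bias^2 = 183/10 - 12 - 3/2 = 24/5.

24/5


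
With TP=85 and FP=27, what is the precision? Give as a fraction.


Precision = TP / (TP + FP) = 85 / 112 = 85/112.

85/112


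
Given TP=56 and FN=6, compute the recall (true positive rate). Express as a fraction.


Recall = TP / (TP + FN) = 56 / 62 = 28/31.

28/31


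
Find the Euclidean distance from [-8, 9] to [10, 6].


d = sqrt(sum of squared differences). (-8-10)^2=324, (9-6)^2=9. Sum = 333.

sqrt(333)


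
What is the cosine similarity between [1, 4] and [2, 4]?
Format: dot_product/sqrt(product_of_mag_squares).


dot = 18. |a|^2 = 17, |b|^2 = 20. cos = 18/sqrt(340).

18/sqrt(340)


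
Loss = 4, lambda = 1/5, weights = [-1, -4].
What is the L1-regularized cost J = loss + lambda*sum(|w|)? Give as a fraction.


L1 norm = sum(|w|) = 5. J = 4 + 1/5 * 5 = 5.

5


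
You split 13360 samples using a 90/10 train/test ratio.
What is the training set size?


Test set = 13360 * 10% = 1336. Training set = 13360 - 1336 = 12024.

12024


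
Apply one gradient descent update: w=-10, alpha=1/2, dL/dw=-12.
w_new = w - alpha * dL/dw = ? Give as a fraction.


w_new = -10 - 1/2 * -12 = -10 - -6 = -4.

-4


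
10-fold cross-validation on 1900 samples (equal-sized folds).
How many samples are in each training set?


Each validation fold has 1900/10 = 190 samples. Training set = 1900 - 190 = 1710.

1710


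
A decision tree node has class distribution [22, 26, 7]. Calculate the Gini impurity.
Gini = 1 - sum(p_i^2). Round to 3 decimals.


Total = 55. Proportions: 22/55, 26/55, 7/55. sum(p_i^2) = 0.3997. Gini = 1 - 0.3997 = 0.6003, which rounds to 0.600.

0.600


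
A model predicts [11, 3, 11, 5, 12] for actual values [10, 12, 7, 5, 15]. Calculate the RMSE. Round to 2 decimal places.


MSE = 21.4000. RMSE = sqrt(21.4000) = 4.63.

4.63


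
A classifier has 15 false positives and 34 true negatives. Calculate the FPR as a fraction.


FPR = FP / (FP + TN) = 15 / 49 = 15/49.

15/49


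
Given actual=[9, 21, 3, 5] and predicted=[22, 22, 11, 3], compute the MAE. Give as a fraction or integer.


MAE = (1/4) * (|9-22|=13 + |21-22|=1 + |3-11|=8 + |5-3|=2). Sum = 24. MAE = 6.

6


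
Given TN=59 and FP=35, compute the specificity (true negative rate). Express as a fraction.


Specificity = TN / (TN + FP) = 59 / 94 = 59/94.

59/94


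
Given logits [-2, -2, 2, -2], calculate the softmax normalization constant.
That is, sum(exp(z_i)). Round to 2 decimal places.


Denom = e^-2=0.1353 + e^-2=0.1353 + e^2=7.3891 + e^-2=0.1353. Sum = 7.7950, which rounds to 7.80.

7.80


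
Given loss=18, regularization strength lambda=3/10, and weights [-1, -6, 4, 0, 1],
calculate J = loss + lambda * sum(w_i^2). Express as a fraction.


L2 sq norm = sum(w^2) = 54. J = 18 + 3/10 * 54 = 171/5.

171/5


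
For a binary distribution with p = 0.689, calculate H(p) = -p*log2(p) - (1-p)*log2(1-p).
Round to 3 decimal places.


H = -0.689*log2(0.689) - 0.311*log2(0.311) = 0.894.

0.894


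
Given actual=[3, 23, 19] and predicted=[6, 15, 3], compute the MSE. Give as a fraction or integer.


MSE = (1/3) * ((3-6)^2=9 + (23-15)^2=64 + (19-3)^2=256). Sum = 329. MSE = 329/3.

329/3


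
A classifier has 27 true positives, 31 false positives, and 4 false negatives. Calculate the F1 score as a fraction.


Precision = 27/58 = 27/58. Recall = 27/31 = 27/31. F1 = 2*P*R/(P+R) = 54/89.

54/89


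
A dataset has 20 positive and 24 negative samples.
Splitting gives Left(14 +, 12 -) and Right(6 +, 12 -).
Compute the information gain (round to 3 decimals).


H(parent) = 0.9940. H(left) = 0.9957, H(right) = 0.9183. Weighted = (26/44)*0.9957 + (18/44)*0.9183 = 0.9640. IG = 0.9940 - 0.9640 = 0.0300, which rounds to 0.030.

0.030


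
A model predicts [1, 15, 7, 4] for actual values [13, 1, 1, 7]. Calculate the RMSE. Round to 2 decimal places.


MSE = 96.2500. RMSE = sqrt(96.2500) = 9.81.

9.81


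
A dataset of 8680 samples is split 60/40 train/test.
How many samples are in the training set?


Test set = 8680 * 40% = 3472. Training set = 8680 - 3472 = 5208.

5208


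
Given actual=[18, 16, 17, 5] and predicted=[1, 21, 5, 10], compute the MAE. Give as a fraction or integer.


MAE = (1/4) * (|18-1|=17 + |16-21|=5 + |17-5|=12 + |5-10|=5). Sum = 39. MAE = 39/4.

39/4


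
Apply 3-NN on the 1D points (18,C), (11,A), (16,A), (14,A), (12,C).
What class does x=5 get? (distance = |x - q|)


Distances: |18-5|=13, |11-5|=6, |16-5|=11, |14-5|=9, |12-5|=7. 3 nearest: (11,A), (12,C), (14,A). Counts: {'A': 2, 'C': 1}. Majority class: A.

A


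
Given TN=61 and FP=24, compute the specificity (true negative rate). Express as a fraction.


Specificity = TN / (TN + FP) = 61 / 85 = 61/85.

61/85


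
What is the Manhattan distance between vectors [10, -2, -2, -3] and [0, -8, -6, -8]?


d = sum of absolute differences: |10-0|=10 + |-2--8|=6 + |-2--6|=4 + |-3--8|=5 = 25.

25


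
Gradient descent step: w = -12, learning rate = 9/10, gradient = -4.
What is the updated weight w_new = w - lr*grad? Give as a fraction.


w_new = -12 - 9/10 * -4 = -12 - -18/5 = -42/5.

-42/5


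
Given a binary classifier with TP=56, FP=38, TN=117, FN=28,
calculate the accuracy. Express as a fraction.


Accuracy = (TP + TN) / (TP + TN + FP + FN) = (56 + 117) / 239 = 173/239.

173/239


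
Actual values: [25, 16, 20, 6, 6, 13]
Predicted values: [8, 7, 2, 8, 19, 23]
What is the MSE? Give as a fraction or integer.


MSE = (1/6) * ((25-8)^2=289 + (16-7)^2=81 + (20-2)^2=324 + (6-8)^2=4 + (6-19)^2=169 + (13-23)^2=100). Sum = 967. MSE = 967/6.

967/6


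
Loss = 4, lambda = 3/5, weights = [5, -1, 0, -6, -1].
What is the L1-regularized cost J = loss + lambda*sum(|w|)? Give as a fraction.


L1 norm = sum(|w|) = 13. J = 4 + 3/5 * 13 = 59/5.

59/5


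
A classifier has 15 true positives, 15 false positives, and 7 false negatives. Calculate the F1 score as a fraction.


Precision = 15/30 = 1/2. Recall = 15/22 = 15/22. F1 = 2*P*R/(P+R) = 15/26.

15/26


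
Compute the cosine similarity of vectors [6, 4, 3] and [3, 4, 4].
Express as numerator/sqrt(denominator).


dot = 46. |a|^2 = 61, |b|^2 = 41. cos = 46/sqrt(2501).

46/sqrt(2501)


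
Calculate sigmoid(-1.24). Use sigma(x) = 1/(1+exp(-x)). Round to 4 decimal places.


sigma(-1.24) = 1/(1+e^(1.24)) = 1/(1+3.455613) = 1/4.455613 = 0.2244.

0.2244


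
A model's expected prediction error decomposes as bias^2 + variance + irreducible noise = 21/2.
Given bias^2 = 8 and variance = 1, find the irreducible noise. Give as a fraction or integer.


Total error = bias^2 + variance + irreducible noise. So irreducible noise = 21/2 - 8 - 1 = 3/2.

3/2


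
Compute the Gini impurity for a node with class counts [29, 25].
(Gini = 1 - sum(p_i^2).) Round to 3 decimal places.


Total = 54. Proportions: 29/54, 25/54. sum(p_i^2) = 0.5027. Gini = 1 - 0.5027 = 0.4973, which rounds to 0.497.

0.497


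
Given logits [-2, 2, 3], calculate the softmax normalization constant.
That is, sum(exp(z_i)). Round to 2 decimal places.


Denom = e^-2=0.1353 + e^2=7.3891 + e^3=20.0855. Sum = 27.6099, which rounds to 27.61.

27.61


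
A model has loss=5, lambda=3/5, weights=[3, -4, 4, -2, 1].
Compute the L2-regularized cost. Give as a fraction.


L2 sq norm = sum(w^2) = 46. J = 5 + 3/5 * 46 = 163/5.

163/5


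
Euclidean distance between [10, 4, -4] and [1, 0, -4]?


d = sqrt(sum of squared differences). (10-1)^2=81, (4-0)^2=16, (-4--4)^2=0. Sum = 97.

sqrt(97)


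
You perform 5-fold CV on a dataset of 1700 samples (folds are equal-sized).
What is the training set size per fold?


Each validation fold has 1700/5 = 340 samples. Training set = 1700 - 340 = 1360.

1360


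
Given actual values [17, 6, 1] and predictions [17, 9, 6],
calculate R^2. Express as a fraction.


Mean(y) = 8. SS_res = 34. SS_tot = 134. R^2 = 1 - 34/(134) = 50/67.

50/67


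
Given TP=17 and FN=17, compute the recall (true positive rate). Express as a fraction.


Recall = TP / (TP + FN) = 17 / 34 = 1/2.

1/2


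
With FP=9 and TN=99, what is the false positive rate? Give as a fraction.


FPR = FP / (FP + TN) = 9 / 108 = 1/12.

1/12


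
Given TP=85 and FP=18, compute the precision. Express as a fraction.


Precision = TP / (TP + FP) = 85 / 103 = 85/103.

85/103


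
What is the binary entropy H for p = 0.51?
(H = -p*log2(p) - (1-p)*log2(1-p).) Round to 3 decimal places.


H = -0.51*log2(0.51) - 0.49*log2(0.49) = 1.000.

1.000


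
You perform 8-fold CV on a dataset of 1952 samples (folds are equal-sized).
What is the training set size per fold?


Each validation fold has 1952/8 = 244 samples. Training set = 1952 - 244 = 1708.

1708


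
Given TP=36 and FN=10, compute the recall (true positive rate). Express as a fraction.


Recall = TP / (TP + FN) = 36 / 46 = 18/23.

18/23


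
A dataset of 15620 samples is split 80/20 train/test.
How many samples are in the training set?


Test set = 15620 * 20% = 3124. Training set = 15620 - 3124 = 12496.

12496


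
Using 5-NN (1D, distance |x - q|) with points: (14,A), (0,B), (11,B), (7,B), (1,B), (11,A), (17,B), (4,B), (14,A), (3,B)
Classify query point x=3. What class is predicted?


Distances: |14-3|=11, |0-3|=3, |11-3|=8, |7-3|=4, |1-3|=2, |11-3|=8, |17-3|=14, |4-3|=1, |14-3|=11, |3-3|=0. 5 nearest: (3,B), (4,B), (1,B), (0,B), (7,B). Counts: {'B': 5}. Majority class: B.

B


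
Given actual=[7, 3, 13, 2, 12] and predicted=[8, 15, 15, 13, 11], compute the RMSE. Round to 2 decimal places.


MSE = 54.2000. RMSE = sqrt(54.2000) = 7.36.

7.36


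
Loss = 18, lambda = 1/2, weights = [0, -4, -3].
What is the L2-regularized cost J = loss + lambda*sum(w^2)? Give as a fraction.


L2 sq norm = sum(w^2) = 25. J = 18 + 1/2 * 25 = 61/2.

61/2


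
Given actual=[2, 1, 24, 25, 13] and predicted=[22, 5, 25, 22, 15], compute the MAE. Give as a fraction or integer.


MAE = (1/5) * (|2-22|=20 + |1-5|=4 + |24-25|=1 + |25-22|=3 + |13-15|=2). Sum = 30. MAE = 6.

6


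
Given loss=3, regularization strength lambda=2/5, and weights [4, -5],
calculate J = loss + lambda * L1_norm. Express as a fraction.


L1 norm = sum(|w|) = 9. J = 3 + 2/5 * 9 = 33/5.

33/5


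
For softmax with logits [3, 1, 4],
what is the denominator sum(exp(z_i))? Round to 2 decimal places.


Denom = e^3=20.0855 + e^1=2.7183 + e^4=54.5982. Sum = 77.4020, which rounds to 77.40.

77.40


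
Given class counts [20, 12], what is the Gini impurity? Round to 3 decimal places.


Total = 32. Proportions: 20/32, 12/32. sum(p_i^2) = 0.5312. Gini = 1 - 0.5312 = 0.4688, which rounds to 0.469.

0.469


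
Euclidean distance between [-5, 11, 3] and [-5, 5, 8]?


d = sqrt(sum of squared differences). (-5--5)^2=0, (11-5)^2=36, (3-8)^2=25. Sum = 61.

sqrt(61)


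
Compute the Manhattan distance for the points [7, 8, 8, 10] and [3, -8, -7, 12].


d = sum of absolute differences: |7-3|=4 + |8--8|=16 + |8--7|=15 + |10-12|=2 = 37.

37


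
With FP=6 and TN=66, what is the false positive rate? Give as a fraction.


FPR = FP / (FP + TN) = 6 / 72 = 1/12.

1/12


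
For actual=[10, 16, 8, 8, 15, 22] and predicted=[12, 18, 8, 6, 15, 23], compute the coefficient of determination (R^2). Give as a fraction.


Mean(y) = 79/6. SS_res = 13. SS_tot = 917/6. R^2 = 1 - 13/(917/6) = 839/917.

839/917


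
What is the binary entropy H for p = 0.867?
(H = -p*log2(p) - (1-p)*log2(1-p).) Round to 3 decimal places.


H = -0.867*log2(0.867) - 0.133*log2(0.133) = 0.566.

0.566


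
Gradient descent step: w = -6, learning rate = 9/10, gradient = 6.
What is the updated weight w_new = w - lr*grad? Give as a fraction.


w_new = -6 - 9/10 * 6 = -6 - 27/5 = -57/5.

-57/5


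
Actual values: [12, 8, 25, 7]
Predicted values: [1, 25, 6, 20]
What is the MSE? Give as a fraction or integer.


MSE = (1/4) * ((12-1)^2=121 + (8-25)^2=289 + (25-6)^2=361 + (7-20)^2=169). Sum = 940. MSE = 235.

235


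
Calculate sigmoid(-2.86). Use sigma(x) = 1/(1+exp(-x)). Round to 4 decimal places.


sigma(-2.86) = 1/(1+e^(2.86)) = 1/(1+17.461527) = 1/18.461527 = 0.0542.

0.0542


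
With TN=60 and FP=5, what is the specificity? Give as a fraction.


Specificity = TN / (TN + FP) = 60 / 65 = 12/13.

12/13


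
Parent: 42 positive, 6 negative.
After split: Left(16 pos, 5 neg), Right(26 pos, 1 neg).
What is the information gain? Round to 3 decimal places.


H(parent) = 0.5436. H(left) = 0.7919, H(right) = 0.2285. Weighted = (21/48)*0.7919 + (27/48)*0.2285 = 0.4750. IG = 0.5436 - 0.4750 = 0.0686, which rounds to 0.069.

0.069


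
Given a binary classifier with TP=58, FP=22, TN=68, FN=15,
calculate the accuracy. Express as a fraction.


Accuracy = (TP + TN) / (TP + TN + FP + FN) = (58 + 68) / 163 = 126/163.

126/163


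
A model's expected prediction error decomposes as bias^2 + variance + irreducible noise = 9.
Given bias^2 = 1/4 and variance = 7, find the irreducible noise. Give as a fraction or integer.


Total error = bias^2 + variance + irreducible noise. So irreducible noise = 9 - 1/4 - 7 = 7/4.

7/4


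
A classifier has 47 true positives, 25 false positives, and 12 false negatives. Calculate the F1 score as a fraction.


Precision = 47/72 = 47/72. Recall = 47/59 = 47/59. F1 = 2*P*R/(P+R) = 94/131.

94/131


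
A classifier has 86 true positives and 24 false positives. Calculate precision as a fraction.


Precision = TP / (TP + FP) = 86 / 110 = 43/55.

43/55


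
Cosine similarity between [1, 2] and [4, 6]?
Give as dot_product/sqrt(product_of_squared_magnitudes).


dot = 16. |a|^2 = 5, |b|^2 = 52. cos = 16/sqrt(260).

16/sqrt(260)


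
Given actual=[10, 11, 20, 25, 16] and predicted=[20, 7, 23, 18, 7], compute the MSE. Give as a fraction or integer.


MSE = (1/5) * ((10-20)^2=100 + (11-7)^2=16 + (20-23)^2=9 + (25-18)^2=49 + (16-7)^2=81). Sum = 255. MSE = 51.

51


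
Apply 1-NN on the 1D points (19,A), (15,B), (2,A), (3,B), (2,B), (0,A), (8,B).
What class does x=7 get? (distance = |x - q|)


Distances: |19-7|=12, |15-7|=8, |2-7|=5, |3-7|=4, |2-7|=5, |0-7|=7, |8-7|=1. 1 nearest: (8,B). Counts: {'B': 1}. Majority class: B.

B


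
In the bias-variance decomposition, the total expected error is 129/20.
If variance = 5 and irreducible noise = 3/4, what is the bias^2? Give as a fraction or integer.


Total error = bias^2 + variance + irreducible noise. So bias^2 = 129/20 - 5 - 3/4 = 7/10.

7/10


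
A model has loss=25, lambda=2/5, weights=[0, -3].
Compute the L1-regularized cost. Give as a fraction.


L1 norm = sum(|w|) = 3. J = 25 + 2/5 * 3 = 131/5.

131/5


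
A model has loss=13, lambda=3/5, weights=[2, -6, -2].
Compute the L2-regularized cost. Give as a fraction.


L2 sq norm = sum(w^2) = 44. J = 13 + 3/5 * 44 = 197/5.

197/5


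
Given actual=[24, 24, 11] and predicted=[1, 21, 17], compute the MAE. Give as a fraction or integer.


MAE = (1/3) * (|24-1|=23 + |24-21|=3 + |11-17|=6). Sum = 32. MAE = 32/3.

32/3


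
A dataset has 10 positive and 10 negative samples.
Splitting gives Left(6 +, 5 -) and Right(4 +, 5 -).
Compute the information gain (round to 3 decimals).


H(parent) = 1.0000. H(left) = 0.9940, H(right) = 0.9911. Weighted = (11/20)*0.9940 + (9/20)*0.9911 = 0.9927. IG = 1.0000 - 0.9927 = 0.0073, which rounds to 0.007.

0.007


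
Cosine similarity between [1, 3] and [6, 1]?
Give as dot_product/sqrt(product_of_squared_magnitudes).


dot = 9. |a|^2 = 10, |b|^2 = 37. cos = 9/sqrt(370).

9/sqrt(370)


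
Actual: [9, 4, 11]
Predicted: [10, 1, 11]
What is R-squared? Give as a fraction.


Mean(y) = 8. SS_res = 10. SS_tot = 26. R^2 = 1 - 10/(26) = 8/13.

8/13


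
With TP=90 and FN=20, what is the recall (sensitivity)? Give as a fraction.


Recall = TP / (TP + FN) = 90 / 110 = 9/11.

9/11


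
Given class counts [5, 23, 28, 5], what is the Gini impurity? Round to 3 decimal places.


Total = 61. Proportions: 5/61, 23/61, 28/61, 5/61. sum(p_i^2) = 0.3663. Gini = 1 - 0.3663 = 0.6337, which rounds to 0.634.

0.634


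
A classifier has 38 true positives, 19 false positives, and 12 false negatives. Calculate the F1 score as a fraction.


Precision = 38/57 = 2/3. Recall = 38/50 = 19/25. F1 = 2*P*R/(P+R) = 76/107.

76/107


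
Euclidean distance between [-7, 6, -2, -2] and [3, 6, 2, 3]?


d = sqrt(sum of squared differences). (-7-3)^2=100, (6-6)^2=0, (-2-2)^2=16, (-2-3)^2=25. Sum = 141.

sqrt(141)


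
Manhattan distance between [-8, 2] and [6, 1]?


d = sum of absolute differences: |-8-6|=14 + |2-1|=1 = 15.

15


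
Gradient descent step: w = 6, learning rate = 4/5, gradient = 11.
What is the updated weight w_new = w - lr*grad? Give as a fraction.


w_new = 6 - 4/5 * 11 = 6 - 44/5 = -14/5.

-14/5


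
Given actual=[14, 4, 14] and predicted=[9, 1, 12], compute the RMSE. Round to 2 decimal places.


MSE = 12.6667. RMSE = sqrt(12.6667) = 3.56.

3.56


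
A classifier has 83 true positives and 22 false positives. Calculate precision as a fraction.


Precision = TP / (TP + FP) = 83 / 105 = 83/105.

83/105


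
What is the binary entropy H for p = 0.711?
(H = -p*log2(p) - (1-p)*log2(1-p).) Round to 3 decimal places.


H = -0.711*log2(0.711) - 0.289*log2(0.289) = 0.867.

0.867


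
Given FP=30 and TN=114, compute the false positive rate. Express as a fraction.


FPR = FP / (FP + TN) = 30 / 144 = 5/24.

5/24


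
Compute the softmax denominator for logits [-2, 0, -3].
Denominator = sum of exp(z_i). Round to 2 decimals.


Denom = e^-2=0.1353 + e^0=1.0000 + e^-3=0.0498. Sum = 1.1851, which rounds to 1.19.

1.19


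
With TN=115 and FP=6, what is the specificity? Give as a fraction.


Specificity = TN / (TN + FP) = 115 / 121 = 115/121.

115/121


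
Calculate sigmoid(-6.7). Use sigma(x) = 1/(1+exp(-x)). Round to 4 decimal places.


sigma(-6.7) = 1/(1+e^(6.7)) = 1/(1+812.405825) = 1/813.405825 = 0.0012.

0.0012


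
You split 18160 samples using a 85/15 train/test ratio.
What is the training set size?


Test set = 18160 * 15% = 2724. Training set = 18160 - 2724 = 15436.

15436


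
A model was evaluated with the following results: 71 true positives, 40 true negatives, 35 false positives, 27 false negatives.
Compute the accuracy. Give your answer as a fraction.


Accuracy = (TP + TN) / (TP + TN + FP + FN) = (71 + 40) / 173 = 111/173.

111/173


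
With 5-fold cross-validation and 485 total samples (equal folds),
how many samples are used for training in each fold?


Each validation fold has 485/5 = 97 samples. Training set = 485 - 97 = 388.

388


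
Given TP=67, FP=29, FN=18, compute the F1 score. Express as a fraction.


Precision = 67/96 = 67/96. Recall = 67/85 = 67/85. F1 = 2*P*R/(P+R) = 134/181.

134/181


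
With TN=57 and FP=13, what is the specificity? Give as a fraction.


Specificity = TN / (TN + FP) = 57 / 70 = 57/70.

57/70


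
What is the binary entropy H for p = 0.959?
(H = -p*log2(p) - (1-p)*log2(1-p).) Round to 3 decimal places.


H = -0.959*log2(0.959) - 0.041*log2(0.041) = 0.247.

0.247


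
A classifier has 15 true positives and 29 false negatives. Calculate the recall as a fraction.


Recall = TP / (TP + FN) = 15 / 44 = 15/44.

15/44


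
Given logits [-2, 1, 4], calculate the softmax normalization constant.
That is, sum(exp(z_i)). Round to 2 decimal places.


Denom = e^-2=0.1353 + e^1=2.7183 + e^4=54.5982. Sum = 57.4518, which rounds to 57.45.

57.45


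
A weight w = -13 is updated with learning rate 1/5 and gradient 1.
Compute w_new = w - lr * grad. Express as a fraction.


w_new = -13 - 1/5 * 1 = -13 - 1/5 = -66/5.

-66/5


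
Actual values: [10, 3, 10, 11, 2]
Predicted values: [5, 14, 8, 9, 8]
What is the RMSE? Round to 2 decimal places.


MSE = 38.0000. RMSE = sqrt(38.0000) = 6.16.

6.16


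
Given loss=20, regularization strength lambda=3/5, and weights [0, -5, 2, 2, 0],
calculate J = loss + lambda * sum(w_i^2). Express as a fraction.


L2 sq norm = sum(w^2) = 33. J = 20 + 3/5 * 33 = 199/5.

199/5


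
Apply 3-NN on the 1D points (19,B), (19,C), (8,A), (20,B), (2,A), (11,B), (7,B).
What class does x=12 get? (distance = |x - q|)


Distances: |19-12|=7, |19-12|=7, |8-12|=4, |20-12|=8, |2-12|=10, |11-12|=1, |7-12|=5. 3 nearest: (11,B), (8,A), (7,B). Counts: {'B': 2, 'A': 1}. Majority class: B.

B


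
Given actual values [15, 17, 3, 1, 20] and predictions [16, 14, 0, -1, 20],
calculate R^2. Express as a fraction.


Mean(y) = 56/5. SS_res = 23. SS_tot = 1484/5. R^2 = 1 - 23/(1484/5) = 1369/1484.

1369/1484


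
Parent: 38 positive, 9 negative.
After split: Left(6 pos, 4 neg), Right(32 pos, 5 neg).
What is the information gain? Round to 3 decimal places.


H(parent) = 0.7046. H(left) = 0.9710, H(right) = 0.5714. Weighted = (10/47)*0.9710 + (37/47)*0.5714 = 0.6564. IG = 0.7046 - 0.6564 = 0.0482, which rounds to 0.048.

0.048


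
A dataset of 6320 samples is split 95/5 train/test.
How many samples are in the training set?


Test set = 6320 * 5% = 316. Training set = 6320 - 316 = 6004.

6004


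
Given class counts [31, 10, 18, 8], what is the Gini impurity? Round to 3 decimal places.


Total = 67. Proportions: 31/67, 10/67, 18/67, 8/67. sum(p_i^2) = 0.3228. Gini = 1 - 0.3228 = 0.6772, which rounds to 0.677.

0.677


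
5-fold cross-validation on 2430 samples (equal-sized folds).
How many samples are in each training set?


Each validation fold has 2430/5 = 486 samples. Training set = 2430 - 486 = 1944.

1944


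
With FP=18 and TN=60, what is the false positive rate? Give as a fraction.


FPR = FP / (FP + TN) = 18 / 78 = 3/13.

3/13


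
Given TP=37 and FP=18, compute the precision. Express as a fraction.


Precision = TP / (TP + FP) = 37 / 55 = 37/55.

37/55


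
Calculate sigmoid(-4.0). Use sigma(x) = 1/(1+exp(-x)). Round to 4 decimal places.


sigma(-4.0) = 1/(1+e^(4.0)) = 1/(1+54.598150) = 1/55.598150 = 0.0180.

0.0180


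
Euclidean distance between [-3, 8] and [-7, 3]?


d = sqrt(sum of squared differences). (-3--7)^2=16, (8-3)^2=25. Sum = 41.

sqrt(41)


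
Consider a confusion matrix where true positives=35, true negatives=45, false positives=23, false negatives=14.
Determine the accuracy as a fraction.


Accuracy = (TP + TN) / (TP + TN + FP + FN) = (35 + 45) / 117 = 80/117.

80/117


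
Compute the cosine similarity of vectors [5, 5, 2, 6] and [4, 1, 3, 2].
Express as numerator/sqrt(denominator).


dot = 43. |a|^2 = 90, |b|^2 = 30. cos = 43/sqrt(2700).

43/sqrt(2700)


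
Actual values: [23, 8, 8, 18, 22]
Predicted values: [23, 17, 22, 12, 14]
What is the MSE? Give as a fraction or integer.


MSE = (1/5) * ((23-23)^2=0 + (8-17)^2=81 + (8-22)^2=196 + (18-12)^2=36 + (22-14)^2=64). Sum = 377. MSE = 377/5.

377/5


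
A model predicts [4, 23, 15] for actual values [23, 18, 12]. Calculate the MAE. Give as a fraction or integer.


MAE = (1/3) * (|23-4|=19 + |18-23|=5 + |12-15|=3). Sum = 27. MAE = 9.

9


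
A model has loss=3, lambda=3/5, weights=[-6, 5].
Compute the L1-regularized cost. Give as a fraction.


L1 norm = sum(|w|) = 11. J = 3 + 3/5 * 11 = 48/5.

48/5


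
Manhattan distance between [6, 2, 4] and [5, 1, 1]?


d = sum of absolute differences: |6-5|=1 + |2-1|=1 + |4-1|=3 = 5.

5


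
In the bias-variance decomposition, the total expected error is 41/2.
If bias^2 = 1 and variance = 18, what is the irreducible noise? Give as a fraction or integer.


Total error = bias^2 + variance + irreducible noise. So irreducible noise = 41/2 - 1 - 18 = 3/2.

3/2


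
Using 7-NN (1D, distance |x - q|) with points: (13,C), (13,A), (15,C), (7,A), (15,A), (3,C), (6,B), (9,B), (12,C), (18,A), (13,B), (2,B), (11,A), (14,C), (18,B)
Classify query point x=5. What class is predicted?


Distances: |13-5|=8, |13-5|=8, |15-5|=10, |7-5|=2, |15-5|=10, |3-5|=2, |6-5|=1, |9-5|=4, |12-5|=7, |18-5|=13, |13-5|=8, |2-5|=3, |11-5|=6, |14-5|=9, |18-5|=13. 7 nearest: (6,B), (7,A), (3,C), (2,B), (9,B), (11,A), (12,C). Counts: {'B': 3, 'A': 2, 'C': 2}. Majority class: B.

B


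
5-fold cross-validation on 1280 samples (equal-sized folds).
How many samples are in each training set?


Each validation fold has 1280/5 = 256 samples. Training set = 1280 - 256 = 1024.

1024


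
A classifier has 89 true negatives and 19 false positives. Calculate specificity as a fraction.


Specificity = TN / (TN + FP) = 89 / 108 = 89/108.

89/108


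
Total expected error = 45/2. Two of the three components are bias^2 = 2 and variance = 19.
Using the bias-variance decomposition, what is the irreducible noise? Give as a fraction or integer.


Total error = bias^2 + variance + irreducible noise. So irreducible noise = 45/2 - 2 - 19 = 3/2.

3/2


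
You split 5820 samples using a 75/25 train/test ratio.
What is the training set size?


Test set = 5820 * 25% = 1455. Training set = 5820 - 1455 = 4365.

4365


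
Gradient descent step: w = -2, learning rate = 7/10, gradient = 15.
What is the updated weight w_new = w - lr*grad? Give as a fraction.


w_new = -2 - 7/10 * 15 = -2 - 21/2 = -25/2.

-25/2


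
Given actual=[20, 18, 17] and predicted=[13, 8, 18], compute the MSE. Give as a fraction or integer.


MSE = (1/3) * ((20-13)^2=49 + (18-8)^2=100 + (17-18)^2=1). Sum = 150. MSE = 50.

50


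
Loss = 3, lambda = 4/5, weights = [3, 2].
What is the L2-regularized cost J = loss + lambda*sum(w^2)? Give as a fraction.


L2 sq norm = sum(w^2) = 13. J = 3 + 4/5 * 13 = 67/5.

67/5


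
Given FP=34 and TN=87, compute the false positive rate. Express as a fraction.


FPR = FP / (FP + TN) = 34 / 121 = 34/121.

34/121


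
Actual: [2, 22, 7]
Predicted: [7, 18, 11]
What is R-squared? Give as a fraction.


Mean(y) = 31/3. SS_res = 57. SS_tot = 650/3. R^2 = 1 - 57/(650/3) = 479/650.

479/650


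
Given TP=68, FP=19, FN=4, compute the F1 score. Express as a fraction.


Precision = 68/87 = 68/87. Recall = 68/72 = 17/18. F1 = 2*P*R/(P+R) = 136/159.

136/159


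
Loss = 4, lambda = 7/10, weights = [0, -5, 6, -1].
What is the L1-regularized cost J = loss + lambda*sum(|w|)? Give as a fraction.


L1 norm = sum(|w|) = 12. J = 4 + 7/10 * 12 = 62/5.

62/5


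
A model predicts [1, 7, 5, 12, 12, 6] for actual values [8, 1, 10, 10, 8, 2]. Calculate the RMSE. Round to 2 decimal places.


MSE = 24.3333. RMSE = sqrt(24.3333) = 4.93.

4.93


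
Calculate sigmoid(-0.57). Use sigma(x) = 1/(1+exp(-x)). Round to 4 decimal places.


sigma(-0.57) = 1/(1+e^(0.57)) = 1/(1+1.768267) = 1/2.768267 = 0.3612.

0.3612


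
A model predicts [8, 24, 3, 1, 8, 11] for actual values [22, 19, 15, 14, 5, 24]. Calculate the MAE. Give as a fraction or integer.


MAE = (1/6) * (|22-8|=14 + |19-24|=5 + |15-3|=12 + |14-1|=13 + |5-8|=3 + |24-11|=13). Sum = 60. MAE = 10.

10


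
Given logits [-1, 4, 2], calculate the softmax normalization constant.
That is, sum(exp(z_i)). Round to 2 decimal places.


Denom = e^-1=0.3679 + e^4=54.5982 + e^2=7.3891. Sum = 62.3552, which rounds to 62.36.

62.36


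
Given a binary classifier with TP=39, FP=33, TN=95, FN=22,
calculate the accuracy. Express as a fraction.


Accuracy = (TP + TN) / (TP + TN + FP + FN) = (39 + 95) / 189 = 134/189.

134/189


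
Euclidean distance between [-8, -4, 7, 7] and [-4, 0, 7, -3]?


d = sqrt(sum of squared differences). (-8--4)^2=16, (-4-0)^2=16, (7-7)^2=0, (7--3)^2=100. Sum = 132.

sqrt(132)


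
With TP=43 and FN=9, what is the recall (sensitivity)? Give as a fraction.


Recall = TP / (TP + FN) = 43 / 52 = 43/52.

43/52


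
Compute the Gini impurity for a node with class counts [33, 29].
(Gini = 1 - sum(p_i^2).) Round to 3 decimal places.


Total = 62. Proportions: 33/62, 29/62. sum(p_i^2) = 0.5021. Gini = 1 - 0.5021 = 0.4979, which rounds to 0.498.

0.498


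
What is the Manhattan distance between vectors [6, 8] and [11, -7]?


d = sum of absolute differences: |6-11|=5 + |8--7|=15 = 20.

20


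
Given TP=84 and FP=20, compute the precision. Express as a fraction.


Precision = TP / (TP + FP) = 84 / 104 = 21/26.

21/26


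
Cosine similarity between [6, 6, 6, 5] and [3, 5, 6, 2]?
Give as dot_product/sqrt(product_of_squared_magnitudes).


dot = 94. |a|^2 = 133, |b|^2 = 74. cos = 94/sqrt(9842).

94/sqrt(9842)


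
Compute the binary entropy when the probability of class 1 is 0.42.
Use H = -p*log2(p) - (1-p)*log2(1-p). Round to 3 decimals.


H = -0.42*log2(0.42) - 0.58*log2(0.58) = 0.981.

0.981


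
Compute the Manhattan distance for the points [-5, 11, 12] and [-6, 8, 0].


d = sum of absolute differences: |-5--6|=1 + |11-8|=3 + |12-0|=12 = 16.

16


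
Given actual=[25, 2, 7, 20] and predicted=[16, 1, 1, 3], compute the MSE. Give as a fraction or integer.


MSE = (1/4) * ((25-16)^2=81 + (2-1)^2=1 + (7-1)^2=36 + (20-3)^2=289). Sum = 407. MSE = 407/4.

407/4


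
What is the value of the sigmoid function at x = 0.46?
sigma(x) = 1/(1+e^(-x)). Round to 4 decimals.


sigma(0.46) = 1/(1+e^(-0.46)) = 1/(1+0.631284) = 1/1.631284 = 0.6130.

0.6130


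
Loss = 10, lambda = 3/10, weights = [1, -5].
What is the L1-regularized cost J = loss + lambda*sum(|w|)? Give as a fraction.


L1 norm = sum(|w|) = 6. J = 10 + 3/10 * 6 = 59/5.

59/5


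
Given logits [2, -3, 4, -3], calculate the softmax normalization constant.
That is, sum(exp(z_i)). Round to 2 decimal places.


Denom = e^2=7.3891 + e^-3=0.0498 + e^4=54.5982 + e^-3=0.0498. Sum = 62.0869, which rounds to 62.09.

62.09


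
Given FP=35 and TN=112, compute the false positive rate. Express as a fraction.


FPR = FP / (FP + TN) = 35 / 147 = 5/21.

5/21


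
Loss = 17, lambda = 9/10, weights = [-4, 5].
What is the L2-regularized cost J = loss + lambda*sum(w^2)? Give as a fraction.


L2 sq norm = sum(w^2) = 41. J = 17 + 9/10 * 41 = 539/10.

539/10


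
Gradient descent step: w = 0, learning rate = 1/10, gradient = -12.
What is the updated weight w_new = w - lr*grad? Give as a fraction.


w_new = 0 - 1/10 * -12 = 0 - -6/5 = 6/5.

6/5


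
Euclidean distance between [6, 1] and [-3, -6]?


d = sqrt(sum of squared differences). (6--3)^2=81, (1--6)^2=49. Sum = 130.

sqrt(130)


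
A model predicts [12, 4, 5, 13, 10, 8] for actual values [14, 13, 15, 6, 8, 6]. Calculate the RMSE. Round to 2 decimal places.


MSE = 40.3333. RMSE = sqrt(40.3333) = 6.35.

6.35


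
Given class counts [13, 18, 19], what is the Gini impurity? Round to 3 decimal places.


Total = 50. Proportions: 13/50, 18/50, 19/50. sum(p_i^2) = 0.3416. Gini = 1 - 0.3416 = 0.6584, which rounds to 0.658.

0.658
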